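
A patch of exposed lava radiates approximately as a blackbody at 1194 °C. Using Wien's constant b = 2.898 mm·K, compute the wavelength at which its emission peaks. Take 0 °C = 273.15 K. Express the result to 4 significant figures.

λ_max ≈ 1975 nm

T = 1194 °C + 273.15 = 1467.15 K.
Wien's displacement law: λ_max = b/T = (2.898×10⁻³ m·K)/(1467.15 K) = 1.9753×10⁻⁶ m.
That is 1975 nm, in the infrared range.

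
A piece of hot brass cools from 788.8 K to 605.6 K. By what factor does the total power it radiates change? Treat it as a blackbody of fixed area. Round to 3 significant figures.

P₂/P₁ ≈ 0.347

P ∝ T⁴, so P₂/P₁ = (T₂/T₁)⁴ = (605.6/788.8)⁴ = (0.767748)⁴ = 0.347.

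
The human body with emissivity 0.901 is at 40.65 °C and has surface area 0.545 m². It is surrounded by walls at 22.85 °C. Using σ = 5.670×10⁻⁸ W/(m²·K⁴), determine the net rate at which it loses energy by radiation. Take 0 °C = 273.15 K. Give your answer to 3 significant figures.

Net loss ≈ 56.2 W

T = 40.65 °C + 273.15 = 313.80 K.
Surroundings: T = 22.85 °C + 273.15 = 296.00 K.
Area A = 0.545 m².
Net radiated power P_net = εσA(T⁴ − T₀⁴) = 0.901×5.670×10⁻⁸×0.545×(313.80⁴ − 296.00⁴).
T⁴ − T₀⁴ = 9.69643×10⁹ − 7.67656×10⁹ = 2.01987×10⁹ K⁴, so P_net = 56.2 W.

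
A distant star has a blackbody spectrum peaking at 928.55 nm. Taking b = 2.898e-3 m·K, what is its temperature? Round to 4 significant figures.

T ≈ 3121 K

Wien's law gives T = b/λ_max = (2.898×10⁻³ m·K)/(9.2855×10⁻⁷ m) = 3121 K.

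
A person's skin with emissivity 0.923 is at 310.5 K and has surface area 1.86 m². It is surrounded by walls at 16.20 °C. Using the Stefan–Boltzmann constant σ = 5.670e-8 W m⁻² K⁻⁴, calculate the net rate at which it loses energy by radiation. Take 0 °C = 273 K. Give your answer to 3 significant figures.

Surroundings: T = 16.20 °C + 273 = 289.20 K.
Area A = 1.86 m².
Net radiated power P_net = εσA(T⁴ − T₀⁴) = 0.923×5.670×10⁻⁸×1.86×(310.5⁴ − 289.20⁴).
T⁴ − T₀⁴ = 9.29494×10⁹ − 6.99509×10⁹ = 2.29985×10⁹ K⁴, so P_net = 224 W.

Net loss ≈ 224 W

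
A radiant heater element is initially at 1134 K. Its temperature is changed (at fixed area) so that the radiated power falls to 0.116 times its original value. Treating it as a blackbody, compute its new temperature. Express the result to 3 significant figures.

T₂ ≈ 662 K

P ∝ T⁴, so T₂/T₁ = (P₂/P₁)^(1/4) = (0.116)^(1/4) = 0.583599.
T₂ = 1134 × 0.583599 = 662 K.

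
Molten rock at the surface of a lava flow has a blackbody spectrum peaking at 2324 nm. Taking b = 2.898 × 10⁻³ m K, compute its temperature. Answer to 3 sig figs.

T ≈ 1.25×10³ K

Wien's law gives T = b/λ_max = (2.898×10⁻³ m·K)/(2.324×10⁻⁶ m) = 1.25×10³ K.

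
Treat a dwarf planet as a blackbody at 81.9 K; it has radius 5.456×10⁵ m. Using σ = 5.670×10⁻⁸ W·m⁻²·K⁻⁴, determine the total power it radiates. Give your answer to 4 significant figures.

P ≈ 9.543×10¹² W

Surface area A = 4πR² = 4π(5.456×10⁵ m)² = 3.74075×10¹² m².
P = σAT⁴ = 5.670×10⁻⁸ × 3.74075×10¹² × (81.9)⁴ = 9.543×10¹² W.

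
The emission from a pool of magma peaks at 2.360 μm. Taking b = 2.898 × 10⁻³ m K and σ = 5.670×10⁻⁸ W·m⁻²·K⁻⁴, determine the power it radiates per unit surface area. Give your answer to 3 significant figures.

Wien's law: T = b/λ_max = 2.898×10⁻³/2.360×10⁻⁶ = 1227.97 K.
Then I = σT⁴ = 5.670×10⁻⁸×(1227.97)⁴ = 1.29×10⁵ W/m².

I ≈ 1.29×10⁵ W/m²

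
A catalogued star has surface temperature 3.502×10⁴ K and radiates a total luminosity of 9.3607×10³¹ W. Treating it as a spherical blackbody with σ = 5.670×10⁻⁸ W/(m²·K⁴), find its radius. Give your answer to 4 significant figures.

R ≈ 9.346×10⁹ m

L = 4πR²σT⁴ ⇒ R = √(L/(4πσT⁴)).
σT⁴ = 8.52801×10¹⁰ W/m², so R = √(9.3607×10³¹/(4π×8.52801×10¹⁰)) = 9.346×10⁹ m.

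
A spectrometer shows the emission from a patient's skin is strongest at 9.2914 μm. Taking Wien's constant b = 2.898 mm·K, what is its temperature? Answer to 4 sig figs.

Wien's law gives T = b/λ_max = (2.898×10⁻³ m·K)/(9.2914×10⁻⁶ m) = 311.9 K.

T ≈ 311.9 K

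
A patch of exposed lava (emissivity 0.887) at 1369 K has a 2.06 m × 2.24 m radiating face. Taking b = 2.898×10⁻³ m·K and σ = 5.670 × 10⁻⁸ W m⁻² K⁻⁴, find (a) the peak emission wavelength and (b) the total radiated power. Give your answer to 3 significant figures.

λ_max ≈ 2.12×10³ nm; P ≈ 8.15×10⁵ W

(a) λ_max = b/T = 2.898×10⁻³/1369 = 2.117×10⁻⁶ m = 2.12×10³ nm.
Area A = 2.06 × 2.24 = 4.6144 m².
(b) P = εσAT⁴ = 0.887×5.670×10⁻⁸×4.6144×(1369)⁴ = 8.15×10⁵ W.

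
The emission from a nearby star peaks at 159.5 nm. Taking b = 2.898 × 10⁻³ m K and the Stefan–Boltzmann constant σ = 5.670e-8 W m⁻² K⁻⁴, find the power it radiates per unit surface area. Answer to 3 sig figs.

I ≈ 6.18×10⁹ W/m²

Wien's law: T = b/λ_max = 2.898×10⁻³/1.595×10⁻⁷ = 18169.3 K.
Then I = σT⁴ = 5.670×10⁻⁸×(18169.3)⁴ = 6.18×10⁹ W/m².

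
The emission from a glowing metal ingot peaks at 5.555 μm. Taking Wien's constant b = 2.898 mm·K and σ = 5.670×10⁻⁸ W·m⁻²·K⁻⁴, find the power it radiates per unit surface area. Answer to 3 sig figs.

I ≈ 4.20×10³ W/m²

Wien's law: T = b/λ_max = 2.898×10⁻³/5.555×10⁻⁶ = 521.692 K.
Then I = σT⁴ = 5.670×10⁻⁸×(521.692)⁴ = 4.20×10³ W/m².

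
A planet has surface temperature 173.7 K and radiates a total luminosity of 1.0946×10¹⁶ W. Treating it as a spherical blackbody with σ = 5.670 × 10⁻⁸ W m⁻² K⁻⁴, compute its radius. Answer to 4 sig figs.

L = 4πR²σT⁴ ⇒ R = √(L/(4πσT⁴)).
σT⁴ = 51.6158 W/m², so R = √(1.0946×10¹⁶/(4π×51.6158)) = 4.108×10⁶ m.

R ≈ 4.108×10⁶ m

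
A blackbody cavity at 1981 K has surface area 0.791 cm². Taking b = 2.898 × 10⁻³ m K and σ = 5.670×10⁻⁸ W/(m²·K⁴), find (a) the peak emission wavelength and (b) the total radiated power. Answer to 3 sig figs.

λ_max ≈ 1.46 μm; P ≈ 69.1 W

(a) λ_max = b/T = 2.898×10⁻³/1981 = 1.463×10⁻⁶ m = 1.46 μm.
Area A = 0.791 cm² = 7.91×10⁻⁵ m².
(b) P = σAT⁴ = 5.670×10⁻⁸×7.91×10⁻⁵×(1981)⁴ = 69.1 W.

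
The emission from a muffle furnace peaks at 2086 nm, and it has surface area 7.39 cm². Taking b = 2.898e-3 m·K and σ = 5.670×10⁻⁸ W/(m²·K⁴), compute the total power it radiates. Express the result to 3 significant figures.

P ≈ 156 W

Wien's law: T = b/λ_max = 2.898×10⁻³/2.086×10⁻⁶ = 1389.26 K.
Area A = 7.39 cm² = 7.39×10⁻⁴ m².
Then P = σAT⁴ = 5.670×10⁻⁸×7.39×10⁻⁴×(1389.26)⁴ = 156 W.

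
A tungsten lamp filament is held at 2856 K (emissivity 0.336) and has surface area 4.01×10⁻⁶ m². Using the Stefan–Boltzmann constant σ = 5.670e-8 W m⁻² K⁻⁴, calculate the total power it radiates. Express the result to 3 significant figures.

Area A = 4.01×10⁻⁶ m².
P = εσAT⁴ = 0.336 × 5.670×10⁻⁸ × 4.01×10⁻⁶ × (2856)⁴ = 5.08 W.

P ≈ 5.08 W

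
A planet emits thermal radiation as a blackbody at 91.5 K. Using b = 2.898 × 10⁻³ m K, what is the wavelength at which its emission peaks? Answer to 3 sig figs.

Wien's displacement law: λ_max = b/T = (2.898×10⁻³ m·K)/(91.5 K) = 3.167×10⁻⁵ m.
That is 31.7 μm, in the infrared range.

λ_max ≈ 31.7 μm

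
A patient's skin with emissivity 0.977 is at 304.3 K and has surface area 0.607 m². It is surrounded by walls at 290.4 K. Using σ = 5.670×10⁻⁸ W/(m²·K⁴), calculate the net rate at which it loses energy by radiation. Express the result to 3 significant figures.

Area A = 0.607 m².
Net radiated power P_net = εσA(T⁴ − T₀⁴) = 0.977×5.670×10⁻⁸×0.607×(304.3⁴ − 290.4⁴).
T⁴ − T₀⁴ = 8.57448×10⁹ − 7.11191×10⁹ = 1.46257×10⁹ K⁴, so P_net = 49.2 W.

Net loss ≈ 49.2 W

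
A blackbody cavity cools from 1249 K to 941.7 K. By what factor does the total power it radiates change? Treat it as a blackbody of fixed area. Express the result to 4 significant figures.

P ∝ T⁴, so P₂/P₁ = (T₂/T₁)⁴ = (941.7/1249)⁴ = (0.753963)⁴ = 0.3231.

P₂/P₁ ≈ 0.3231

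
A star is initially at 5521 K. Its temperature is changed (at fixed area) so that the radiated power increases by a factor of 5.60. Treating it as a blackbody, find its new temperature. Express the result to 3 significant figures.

T₂ ≈ 8.49×10³ K

P ∝ T⁴, so T₂/T₁ = (P₂/P₁)^(1/4) = (5.60)^(1/4) = 1.53832.
T₂ = 5521 × 1.53832 = 8.49×10³ K.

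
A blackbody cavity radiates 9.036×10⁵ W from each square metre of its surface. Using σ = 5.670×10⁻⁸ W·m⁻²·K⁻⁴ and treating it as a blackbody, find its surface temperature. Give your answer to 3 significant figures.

I = σT⁴, so T = (I/σ)^(1/4) = (9.036×10⁵/(5.670×10⁻⁸))^(1/4) = 2.00×10³ K.

T ≈ 2.00×10³ K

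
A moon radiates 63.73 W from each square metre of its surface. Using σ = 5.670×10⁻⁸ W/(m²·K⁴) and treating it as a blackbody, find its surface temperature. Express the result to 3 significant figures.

T ≈ 183 K

I = σT⁴, so T = (I/σ)^(1/4) = (63.73/(5.670×10⁻⁸))^(1/4) = 183 K.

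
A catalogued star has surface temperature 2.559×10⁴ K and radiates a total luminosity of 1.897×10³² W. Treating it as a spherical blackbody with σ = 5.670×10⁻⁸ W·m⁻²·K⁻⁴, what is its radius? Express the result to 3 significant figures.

L = 4πR²σT⁴ ⇒ R = √(L/(4πσT⁴)).
σT⁴ = 2.43144×10¹⁰ W/m², so R = √(1.897×10³²/(4π×2.43144×10¹⁰)) = 2.49×10¹⁰ m.

R ≈ 2.49×10¹⁰ m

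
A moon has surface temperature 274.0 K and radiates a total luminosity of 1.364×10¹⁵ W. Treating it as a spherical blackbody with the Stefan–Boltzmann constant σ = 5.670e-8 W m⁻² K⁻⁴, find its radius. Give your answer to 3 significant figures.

L = 4πR²σT⁴ ⇒ R = √(L/(4πσT⁴)).
σT⁴ = 319.584 W/m², so R = √(1.364×10¹⁵/(4π×319.584)) = 5.83×10⁵ m.

R ≈ 5.83×10⁵ m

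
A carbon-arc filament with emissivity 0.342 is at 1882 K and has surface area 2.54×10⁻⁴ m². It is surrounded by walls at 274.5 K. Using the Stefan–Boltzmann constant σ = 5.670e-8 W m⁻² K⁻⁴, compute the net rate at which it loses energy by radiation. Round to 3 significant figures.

Area A = 2.54×10⁻⁴ m².
Net radiated power P_net = εσA(T⁴ − T₀⁴) = 0.342×5.670×10⁻⁸×2.54×10⁻⁴×(1882⁴ − 274.5⁴).
T⁴ − T₀⁴ = 1.25452×10¹³ − 5.67766×10⁹ = 1.25395×10¹³ K⁴, so P_net = 61.8 W.

Net loss ≈ 61.8 W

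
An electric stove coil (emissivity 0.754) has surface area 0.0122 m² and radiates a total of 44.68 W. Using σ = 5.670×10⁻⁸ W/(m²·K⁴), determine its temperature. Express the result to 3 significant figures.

Area A = 0.0122 m².
P = εσAT⁴ ⇒ T = (P/(εσA))^(1/4) = (44.68/(0.754×5.670×10⁻⁸×0.0122))^(1/4) = 541 K.

T ≈ 541 K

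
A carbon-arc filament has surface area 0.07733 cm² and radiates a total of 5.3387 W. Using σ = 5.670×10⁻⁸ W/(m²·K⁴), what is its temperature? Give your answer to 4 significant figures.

Area A = 0.07733 cm² = 7.733×10⁻⁶ m².
P = σAT⁴ ⇒ T = (P/(σA))^(1/4) = (5.3387/(5.670×10⁻⁸×7.733×10⁻⁶))^(1/4) = 1868 K.

T ≈ 1868 K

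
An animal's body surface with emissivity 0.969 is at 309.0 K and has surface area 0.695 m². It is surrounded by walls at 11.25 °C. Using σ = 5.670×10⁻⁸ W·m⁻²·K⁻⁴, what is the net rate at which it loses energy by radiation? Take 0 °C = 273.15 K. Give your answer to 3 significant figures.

Net loss ≈ 98.3 W

Surroundings: T = 11.25 °C + 273.15 = 284.40 K.
Area A = 0.695 m².
Net radiated power P_net = εσA(T⁴ − T₀⁴) = 0.969×5.670×10⁻⁸×0.695×(309.0⁴ − 284.40⁴).
T⁴ − T₀⁴ = 9.11662×10⁹ − 6.54212×10⁹ = 2.57450×10⁹ K⁴, so P_net = 98.3 W.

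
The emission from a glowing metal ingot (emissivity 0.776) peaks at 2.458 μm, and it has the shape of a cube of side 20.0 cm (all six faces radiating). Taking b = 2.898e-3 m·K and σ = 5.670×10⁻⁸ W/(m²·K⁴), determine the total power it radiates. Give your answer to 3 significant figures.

Wien's law: T = b/λ_max = 2.898×10⁻³/2.458×10⁻⁶ = 1179.01 K.
Area A = 6s² = 6×(0.200 m)² = 0.24 m².
Then P = εσAT⁴ = 0.776×5.670×10⁻⁸×0.24×(1179.01)⁴ = 2.04×10⁴ W.

P ≈ 2.04×10⁴ W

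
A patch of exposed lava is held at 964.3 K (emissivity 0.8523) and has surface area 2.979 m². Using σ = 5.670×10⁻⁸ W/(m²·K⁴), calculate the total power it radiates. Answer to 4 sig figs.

P ≈ 1.245×10⁵ W

Area A = 2.979 m².
P = εσAT⁴ = 0.8523 × 5.670×10⁻⁸ × 2.979 × (964.3)⁴ = 1.245×10⁵ W.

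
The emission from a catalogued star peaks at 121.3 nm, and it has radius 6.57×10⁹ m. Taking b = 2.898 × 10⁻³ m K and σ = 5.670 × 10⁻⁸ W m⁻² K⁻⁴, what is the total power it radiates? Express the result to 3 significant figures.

P ≈ 1.00×10³¹ W

Wien's law: T = b/λ_max = 2.898×10⁻³/1.213×10⁻⁷ = 23891.2 K.
Surface area A = 4πR² = 4π(6.57×10⁹ m)² = 5.42426×10²⁰ m².
Then P = σAT⁴ = 5.670×10⁻⁸×5.42426×10²⁰×(23891.2)⁴ = 1.00×10³¹ W.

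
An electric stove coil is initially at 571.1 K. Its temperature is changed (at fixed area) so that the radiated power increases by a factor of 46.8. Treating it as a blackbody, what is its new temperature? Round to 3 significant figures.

T₂ ≈ 1.49×10³ K

P ∝ T⁴, so T₂/T₁ = (P₂/P₁)^(1/4) = (46.8)^(1/4) = 2.61554.
T₂ = 571.1 × 2.61554 = 1.49×10³ K.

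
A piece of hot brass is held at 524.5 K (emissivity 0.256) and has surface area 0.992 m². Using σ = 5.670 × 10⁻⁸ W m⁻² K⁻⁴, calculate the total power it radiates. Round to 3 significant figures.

Area A = 0.992 m².
P = εσAT⁴ = 0.256 × 5.670×10⁻⁸ × 0.992 × (524.5)⁴ = 1.09×10³ W.

P ≈ 1.09×10³ W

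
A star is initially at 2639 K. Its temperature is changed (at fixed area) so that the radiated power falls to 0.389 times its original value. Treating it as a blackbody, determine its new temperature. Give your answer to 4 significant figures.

P ∝ T⁴, so T₂/T₁ = (P₂/P₁)^(1/4) = (0.389)^(1/4) = 0.789746.
T₂ = 2639 × 0.789746 = 2084 K.

T₂ ≈ 2084 K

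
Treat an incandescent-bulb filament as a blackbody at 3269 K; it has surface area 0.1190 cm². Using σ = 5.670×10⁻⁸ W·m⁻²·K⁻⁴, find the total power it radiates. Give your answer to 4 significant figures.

Area A = 0.1190 cm² = 1.190×10⁻⁵ m².
P = σAT⁴ = 5.670×10⁻⁸ × 1.190×10⁻⁵ × (3269)⁴ = 77.05 W.

P ≈ 77.05 W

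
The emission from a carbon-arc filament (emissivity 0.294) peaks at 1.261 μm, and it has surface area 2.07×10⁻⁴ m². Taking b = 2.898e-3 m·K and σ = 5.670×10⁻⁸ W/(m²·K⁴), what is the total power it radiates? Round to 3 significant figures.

Wien's law: T = b/λ_max = 2.898×10⁻³/1.261×10⁻⁶ = 2298.18 K.
Area A = 2.07×10⁻⁴ m².
Then P = εσAT⁴ = 0.294×5.670×10⁻⁸×2.07×10⁻⁴×(2298.18)⁴ = 96.3 W.

P ≈ 96.3 W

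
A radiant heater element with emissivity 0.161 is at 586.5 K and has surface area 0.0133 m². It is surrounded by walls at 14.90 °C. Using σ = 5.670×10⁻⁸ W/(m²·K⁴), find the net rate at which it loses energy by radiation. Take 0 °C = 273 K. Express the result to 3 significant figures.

Surroundings: T = 14.90 °C + 273 = 287.90 K.
Area A = 0.0133 m².
Net radiated power P_net = εσA(T⁴ − T₀⁴) = 0.161×5.670×10⁻⁸×0.0133×(586.5⁴ − 287.90⁴).
T⁴ − T₀⁴ = 1.18324×10¹¹ − 6.87016×10⁹ = 1.11454×10¹¹ K⁴, so P_net = 13.5 W.

Net loss ≈ 13.5 W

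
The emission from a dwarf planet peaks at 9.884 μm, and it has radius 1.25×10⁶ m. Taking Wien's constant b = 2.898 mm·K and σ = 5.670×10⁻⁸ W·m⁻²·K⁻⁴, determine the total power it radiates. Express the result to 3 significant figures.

P ≈ 8.23×10¹⁵ W

Wien's law: T = b/λ_max = 2.898×10⁻³/9.884×10⁻⁶ = 293.201 K.
Surface area A = 4πR² = 4π(1.25×10⁶ m)² = 1.96350×10¹³ m².
Then P = σAT⁴ = 5.670×10⁻⁸×1.96350×10¹³×(293.201)⁴ = 8.23×10¹⁵ W.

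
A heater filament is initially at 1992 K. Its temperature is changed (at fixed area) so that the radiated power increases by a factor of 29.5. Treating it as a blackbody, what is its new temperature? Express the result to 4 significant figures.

T₂ ≈ 4642 K

P ∝ T⁴, so T₂/T₁ = (P₂/P₁)^(1/4) = (29.5)^(1/4) = 2.33053.
T₂ = 1992 × 2.33053 = 4642 K.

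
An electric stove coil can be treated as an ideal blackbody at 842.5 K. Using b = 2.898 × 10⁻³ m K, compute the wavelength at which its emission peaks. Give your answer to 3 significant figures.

Wien's displacement law: λ_max = b/T = (2.898×10⁻³ m·K)/(842.5 K) = 3.440×10⁻⁶ m.
That is 3.44 μm, in the infrared range.

λ_max ≈ 3.44 μm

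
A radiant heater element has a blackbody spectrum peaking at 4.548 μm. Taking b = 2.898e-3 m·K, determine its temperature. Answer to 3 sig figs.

Wien's law gives T = b/λ_max = (2.898×10⁻³ m·K)/(4.548×10⁻⁶ m) = 637 K.

T ≈ 637 K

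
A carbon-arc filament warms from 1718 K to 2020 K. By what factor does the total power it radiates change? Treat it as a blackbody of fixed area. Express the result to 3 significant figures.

P ∝ T⁴, so P₂/P₁ = (T₂/T₁)⁴ = (2020/1718)⁴ = (1.17579)⁴ = 1.91.

P₂/P₁ ≈ 1.91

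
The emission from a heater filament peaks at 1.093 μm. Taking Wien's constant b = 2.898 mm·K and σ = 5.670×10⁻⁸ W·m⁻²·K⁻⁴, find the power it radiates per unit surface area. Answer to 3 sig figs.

Wien's law: T = b/λ_max = 2.898×10⁻³/1.093×10⁻⁶ = 2651.42 K.
Then I = σT⁴ = 5.670×10⁻⁸×(2651.42)⁴ = 2.80×10⁶ W/m².

I ≈ 2.80×10⁶ W/m²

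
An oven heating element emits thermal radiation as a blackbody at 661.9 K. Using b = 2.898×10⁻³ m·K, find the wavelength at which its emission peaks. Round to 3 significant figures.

Wien's displacement law: λ_max = b/T = (2.898×10⁻³ m·K)/(661.9 K) = 4.378×10⁻⁶ m.
That is 4.38 μm, in the infrared range.

λ_max ≈ 4.38 μm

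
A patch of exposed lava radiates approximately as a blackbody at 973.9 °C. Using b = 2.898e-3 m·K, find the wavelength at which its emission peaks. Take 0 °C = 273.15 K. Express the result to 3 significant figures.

λ_max ≈ 2.32×10³ nm

T = 973.9 °C + 273.15 = 1247.05 K.
Wien's displacement law: λ_max = b/T = (2.898×10⁻³ m·K)/(1247.05 K) = 2.324×10⁻⁶ m.
That is 2.32×10³ nm, in the infrared range.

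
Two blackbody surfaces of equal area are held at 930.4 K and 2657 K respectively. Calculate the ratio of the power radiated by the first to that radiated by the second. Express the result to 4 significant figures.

With equal areas, P₁/P₂ = (T₁/T₂)⁴ = (930.4/2657)⁴ = 0.01504.

P₁/P₂ ≈ 0.01504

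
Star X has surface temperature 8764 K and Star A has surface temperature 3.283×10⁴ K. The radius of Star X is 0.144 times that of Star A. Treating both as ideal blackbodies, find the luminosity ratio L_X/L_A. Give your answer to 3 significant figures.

L ∝ R²T⁴, so L_X/L_A = (R_X/R_A)²(T_X/T_A)⁴ = (0.144)² × (8764/3.283×10⁴)⁴ = 0.020736 × 5.07839×10⁻³ = 1.05×10⁻⁴.

L_X/L_A ≈ 1.05×10⁻⁴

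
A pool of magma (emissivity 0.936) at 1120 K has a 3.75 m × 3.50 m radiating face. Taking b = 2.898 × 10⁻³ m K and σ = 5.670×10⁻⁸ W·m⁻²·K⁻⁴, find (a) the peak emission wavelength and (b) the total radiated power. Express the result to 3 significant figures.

λ_max ≈ 2.59 μm; P ≈ 1.10×10⁶ W

(a) λ_max = b/T = 2.898×10⁻³/1120 = 2.587×10⁻⁶ m = 2.59 μm.
Area A = 3.75 × 3.50 = 13.125 m².
(b) P = εσAT⁴ = 0.936×5.670×10⁻⁸×13.125×(1120)⁴ = 1.10×10⁶ W.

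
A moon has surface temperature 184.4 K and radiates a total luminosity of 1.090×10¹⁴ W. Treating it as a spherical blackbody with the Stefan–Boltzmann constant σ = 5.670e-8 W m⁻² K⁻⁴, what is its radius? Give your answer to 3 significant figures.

R ≈ 3.64×10⁵ m

L = 4πR²σT⁴ ⇒ R = √(L/(4πσT⁴)).
σT⁴ = 65.5582 W/m², so R = √(1.090×10¹⁴/(4π×65.5582)) = 3.64×10⁵ m.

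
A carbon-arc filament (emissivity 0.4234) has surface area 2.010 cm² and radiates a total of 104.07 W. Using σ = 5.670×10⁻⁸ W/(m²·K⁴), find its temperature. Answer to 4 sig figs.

Area A = 2.010 cm² = 2.010×10⁻⁴ m².
P = εσAT⁴ ⇒ T = (P/(εσA))^(1/4) = (104.07/(0.4234×5.670×10⁻⁸×2.010×10⁻⁴))^(1/4) = 2155 K.

T ≈ 2155 K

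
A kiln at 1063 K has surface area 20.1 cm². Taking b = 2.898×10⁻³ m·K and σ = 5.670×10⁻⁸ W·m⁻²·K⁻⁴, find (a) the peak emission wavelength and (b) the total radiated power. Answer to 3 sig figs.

λ_max ≈ 2.73 μm; P ≈ 146 W

(a) λ_max = b/T = 2.898×10⁻³/1063 = 2.726×10⁻⁶ m = 2.73 μm.
Area A = 20.1 cm² = 2.01×10⁻³ m².
(b) P = σAT⁴ = 5.670×10⁻⁸×2.01×10⁻³×(1063)⁴ = 146 W.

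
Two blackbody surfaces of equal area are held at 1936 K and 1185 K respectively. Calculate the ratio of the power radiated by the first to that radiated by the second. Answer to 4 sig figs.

P₁/P₂ ≈ 7.124

With equal areas, P₁/P₂ = (T₁/T₂)⁴ = (1936/1185)⁴ = 7.124.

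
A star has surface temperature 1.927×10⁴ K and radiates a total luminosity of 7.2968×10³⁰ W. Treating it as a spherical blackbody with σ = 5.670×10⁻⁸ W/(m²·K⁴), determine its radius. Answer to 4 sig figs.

R ≈ 8.618×10⁹ m

L = 4πR²σT⁴ ⇒ R = √(L/(4πσT⁴)).
σT⁴ = 7.81826×10⁹ W/m², so R = √(7.2968×10³⁰/(4π×7.81826×10⁹)) = 8.618×10⁹ m.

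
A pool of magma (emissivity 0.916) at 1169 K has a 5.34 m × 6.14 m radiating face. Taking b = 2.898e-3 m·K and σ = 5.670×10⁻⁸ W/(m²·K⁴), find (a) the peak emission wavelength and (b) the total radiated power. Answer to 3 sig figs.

(a) λ_max = b/T = 2.898×10⁻³/1169 = 2.479×10⁻⁶ m = 2.48 μm.
Area A = 5.34 × 6.14 = 32.7876 m².
(b) P = εσAT⁴ = 0.916×5.670×10⁻⁸×32.7876×(1169)⁴ = 3.18×10⁶ W.

λ_max ≈ 2.48 μm; P ≈ 3.18×10⁶ W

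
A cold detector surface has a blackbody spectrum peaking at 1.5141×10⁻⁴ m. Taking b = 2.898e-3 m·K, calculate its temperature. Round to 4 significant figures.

Wien's law gives T = b/λ_max = (2.898×10⁻³ m·K)/(1.5141×10⁻⁴ m) = 19.14 K.

T ≈ 19.14 K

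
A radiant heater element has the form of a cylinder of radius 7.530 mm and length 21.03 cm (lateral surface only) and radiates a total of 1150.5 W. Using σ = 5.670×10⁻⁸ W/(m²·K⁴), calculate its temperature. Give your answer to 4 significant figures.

Lateral area A = 2πrL = 2π×7.530×10⁻³×0.2103 = 9.94979×10⁻³ m².
P = σAT⁴ ⇒ T = (P/(σA))^(1/4) = (1150.5/(5.670×10⁻⁸×9.94979×10⁻³))^(1/4) = 1195 K.

T ≈ 1195 K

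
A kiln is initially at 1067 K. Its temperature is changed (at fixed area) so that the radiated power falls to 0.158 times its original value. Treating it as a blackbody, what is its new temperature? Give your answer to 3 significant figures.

T₂ ≈ 673 K

P ∝ T⁴, so T₂/T₁ = (P₂/P₁)^(1/4) = (0.158)^(1/4) = 0.630470.
T₂ = 1067 × 0.630470 = 673 K.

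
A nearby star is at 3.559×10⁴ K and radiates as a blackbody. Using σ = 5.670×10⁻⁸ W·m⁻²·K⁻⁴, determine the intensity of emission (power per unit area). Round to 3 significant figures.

I ≈ 9.10×10¹⁰ W/m²

Stefan–Boltzmann: I = σT⁴ = 5.670×10⁻⁸ × (3.559×10⁴)⁴ = 9.10×10¹⁰ W/m².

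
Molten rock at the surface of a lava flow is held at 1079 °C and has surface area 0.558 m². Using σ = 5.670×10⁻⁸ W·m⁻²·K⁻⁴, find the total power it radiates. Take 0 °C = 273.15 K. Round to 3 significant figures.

T = 1079 °C + 273.15 = 1352.15 K.
Area A = 0.558 m².
P = σAT⁴ = 5.670×10⁻⁸ × 0.558 × (1352.15)⁴ = 1.06×10⁵ W.

P ≈ 1.06×10⁵ W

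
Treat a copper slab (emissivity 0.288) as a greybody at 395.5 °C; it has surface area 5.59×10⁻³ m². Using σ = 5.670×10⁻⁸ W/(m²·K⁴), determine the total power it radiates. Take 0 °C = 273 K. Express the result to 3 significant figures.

P ≈ 18.2 W

T = 395.5 °C + 273 = 668.5 K.
Area A = 5.59×10⁻³ m².
P = εσAT⁴ = 0.288 × 5.670×10⁻⁸ × 5.59×10⁻³ × (668.5)⁴ = 18.2 W.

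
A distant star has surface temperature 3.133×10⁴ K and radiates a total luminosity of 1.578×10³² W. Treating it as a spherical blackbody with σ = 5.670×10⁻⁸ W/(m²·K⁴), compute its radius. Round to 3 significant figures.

R ≈ 1.52×10¹⁰ m

L = 4πR²σT⁴ ⇒ R = √(L/(4πσT⁴)).
σT⁴ = 5.46292×10¹⁰ W/m², so R = √(1.578×10³²/(4π×5.46292×10¹⁰)) = 1.52×10¹⁰ m.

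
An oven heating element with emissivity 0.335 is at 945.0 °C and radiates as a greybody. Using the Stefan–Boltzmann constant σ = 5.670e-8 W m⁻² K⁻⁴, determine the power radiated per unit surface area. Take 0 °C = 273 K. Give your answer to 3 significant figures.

T = 945.0 °C + 273 = 1218.0 K.
Stefan–Boltzmann: I = εσT⁴ = 0.335 × 5.670×10⁻⁸ × (1218.0)⁴ = 4.18×10⁴ W/m².

I ≈ 4.18×10⁴ W/m²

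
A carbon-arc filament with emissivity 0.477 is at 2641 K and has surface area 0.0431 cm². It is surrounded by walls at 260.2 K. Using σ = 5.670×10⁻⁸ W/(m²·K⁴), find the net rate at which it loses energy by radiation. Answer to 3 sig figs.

Net loss ≈ 5.67 W

Area A = 0.0431 cm² = 4.31×10⁻⁶ m².
Net radiated power P_net = εσA(T⁴ − T₀⁴) = 0.477×5.670×10⁻⁸×4.31×10⁻⁶×(2641⁴ − 260.2⁴).
T⁴ − T₀⁴ = 4.86490×10¹³ − 4.58384×10⁹ = 4.86444×10¹³ K⁴, so P_net = 5.67 W.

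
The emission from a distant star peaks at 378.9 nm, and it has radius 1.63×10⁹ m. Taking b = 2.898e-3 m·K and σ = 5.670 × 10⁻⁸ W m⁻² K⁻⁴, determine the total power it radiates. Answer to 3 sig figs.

P ≈ 6.48×10²⁷ W

Wien's law: T = b/λ_max = 2.898×10⁻³/3.789×10⁻⁷ = 7648.46 K.
Surface area A = 4πR² = 4π(1.63×10⁹ m)² = 3.33876×10¹⁹ m².
Then P = σAT⁴ = 5.670×10⁻⁸×3.33876×10¹⁹×(7648.46)⁴ = 6.48×10²⁷ W.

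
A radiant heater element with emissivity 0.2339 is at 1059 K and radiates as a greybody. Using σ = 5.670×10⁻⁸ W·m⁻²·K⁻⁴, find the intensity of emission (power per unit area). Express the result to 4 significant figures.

I ≈ 1.668×10⁴ W/m²

Stefan–Boltzmann: I = εσT⁴ = 0.2339 × 5.670×10⁻⁸ × (1059)⁴ = 1.668×10⁴ W/m².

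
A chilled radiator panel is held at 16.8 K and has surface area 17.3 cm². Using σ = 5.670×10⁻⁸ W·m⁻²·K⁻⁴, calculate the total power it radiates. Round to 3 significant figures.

Area A = 17.3 cm² = 1.73×10⁻³ m².
P = σAT⁴ = 5.670×10⁻⁸ × 1.73×10⁻³ × (16.8)⁴ = 7.81×10⁻⁶ W.

P ≈ 7.81×10⁻⁶ W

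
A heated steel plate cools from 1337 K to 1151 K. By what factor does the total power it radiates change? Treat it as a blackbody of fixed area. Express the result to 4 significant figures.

P ∝ T⁴, so P₂/P₁ = (T₂/T₁)⁴ = (1151/1337)⁴ = (0.860883)⁴ = 0.5493.

P₂/P₁ ≈ 0.5493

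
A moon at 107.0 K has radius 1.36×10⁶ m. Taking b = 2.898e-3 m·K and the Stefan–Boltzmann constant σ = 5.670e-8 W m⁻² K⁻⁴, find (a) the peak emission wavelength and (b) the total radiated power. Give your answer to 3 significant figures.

λ_max ≈ 27.1 μm; P ≈ 1.73×10¹⁴ W

(a) λ_max = b/T = 2.898×10⁻³/107.0 = 2.708×10⁻⁵ m = 27.1 μm.
Surface area A = 4πR² = 4π(1.36×10⁶ m)² = 2.32428×10¹³ m².
(b) P = σAT⁴ = 5.670×10⁻⁸×2.32428×10¹³×(107.0)⁴ = 1.73×10¹⁴ W.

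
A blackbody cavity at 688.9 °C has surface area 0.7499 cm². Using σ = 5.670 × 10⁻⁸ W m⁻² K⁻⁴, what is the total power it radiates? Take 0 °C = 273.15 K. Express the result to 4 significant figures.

T = 688.9 °C + 273.15 = 962.05 K.
Area A = 0.7499 cm² = 7.499×10⁻⁵ m².
P = σAT⁴ = 5.670×10⁻⁸ × 7.499×10⁻⁵ × (962.05)⁴ = 3.642 W.

P ≈ 3.642 W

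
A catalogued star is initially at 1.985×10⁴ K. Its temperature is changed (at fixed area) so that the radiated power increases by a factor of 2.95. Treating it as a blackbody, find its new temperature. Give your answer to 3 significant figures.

T₂ ≈ 2.60×10⁴ K

P ∝ T⁴, so T₂/T₁ = (P₂/P₁)^(1/4) = (2.95)^(1/4) = 1.31056.
T₂ = 1.985×10⁴ × 1.31056 = 2.60×10⁴ K.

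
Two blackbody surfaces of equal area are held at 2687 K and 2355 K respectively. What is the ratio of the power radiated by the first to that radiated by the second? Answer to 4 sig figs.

P₁/P₂ ≈ 1.695

With equal areas, P₁/P₂ = (T₁/T₂)⁴ = (2687/2355)⁴ = 1.695.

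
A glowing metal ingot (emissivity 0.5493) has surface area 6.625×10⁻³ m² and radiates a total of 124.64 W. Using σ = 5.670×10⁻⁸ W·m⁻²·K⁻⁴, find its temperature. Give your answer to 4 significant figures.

Area A = 6.625×10⁻³ m².
P = εσAT⁴ ⇒ T = (P/(εσA))^(1/4) = (124.64/(0.5493×5.670×10⁻⁸×6.625×10⁻³))^(1/4) = 881.6 K.

T ≈ 881.6 K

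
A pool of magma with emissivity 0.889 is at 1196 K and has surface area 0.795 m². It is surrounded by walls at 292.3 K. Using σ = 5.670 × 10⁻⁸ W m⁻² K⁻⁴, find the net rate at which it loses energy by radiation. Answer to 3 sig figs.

Net loss ≈ 8.17×10⁴ W

Area A = 0.795 m².
Net radiated power P_net = εσA(T⁴ − T₀⁴) = 0.889×5.670×10⁻⁸×0.795×(1196⁴ − 292.3⁴).
T⁴ − T₀⁴ = 2.04609×10¹² − 7.29987×10⁹ = 2.03879×10¹² K⁴, so P_net = 8.17×10⁴ W.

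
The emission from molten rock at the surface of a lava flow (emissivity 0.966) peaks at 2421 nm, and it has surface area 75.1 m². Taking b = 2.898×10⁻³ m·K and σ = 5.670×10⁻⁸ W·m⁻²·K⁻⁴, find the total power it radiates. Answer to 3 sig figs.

Wien's law: T = b/λ_max = 2.898×10⁻³/2.421×10⁻⁶ = 1197.03 K.
Area A = 75.1 m².
Then P = εσAT⁴ = 0.966×5.670×10⁻⁸×75.1×(1197.03)⁴ = 8.45×10⁶ W.

P ≈ 8.45×10⁶ W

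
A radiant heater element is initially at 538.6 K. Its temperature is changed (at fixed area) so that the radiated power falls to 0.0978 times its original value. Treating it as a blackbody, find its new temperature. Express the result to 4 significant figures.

P ∝ T⁴, so T₂/T₁ = (P₂/P₁)^(1/4) = (0.0978)^(1/4) = 0.559223.
T₂ = 538.6 × 0.559223 = 301.2 K.

T₂ ≈ 301.2 K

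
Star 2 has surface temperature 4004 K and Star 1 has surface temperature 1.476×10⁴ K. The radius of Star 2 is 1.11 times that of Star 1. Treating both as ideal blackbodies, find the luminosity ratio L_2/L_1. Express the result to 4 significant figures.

L ∝ R²T⁴, so L_2/L_1 = (R_2/R_1)²(T_2/T_1)⁴ = (1.11)² × (4004/1.476×10⁴)⁴ = 1.2321 × 5.41540×10⁻³ = 6.672×10⁻³.

L_2/L_1 ≈ 6.672×10⁻³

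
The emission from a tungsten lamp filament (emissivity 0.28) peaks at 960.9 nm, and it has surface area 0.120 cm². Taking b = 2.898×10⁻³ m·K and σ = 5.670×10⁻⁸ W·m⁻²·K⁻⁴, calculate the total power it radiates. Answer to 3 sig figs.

P ≈ 15.8 W

Wien's law: T = b/λ_max = 2.898×10⁻³/9.609×10⁻⁷ = 3015.92 K.
Area A = 0.120 cm² = 1.20×10⁻⁵ m².
Then P = εσAT⁴ = 0.28×5.670×10⁻⁸×1.20×10⁻⁵×(3015.92)⁴ = 15.8 W.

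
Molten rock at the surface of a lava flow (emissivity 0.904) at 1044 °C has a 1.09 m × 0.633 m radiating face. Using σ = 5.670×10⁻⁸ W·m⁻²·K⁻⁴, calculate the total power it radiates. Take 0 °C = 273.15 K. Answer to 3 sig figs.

T = 1044 °C + 273.15 = 1317.15 K.
Area A = 1.09 × 0.633 = 0.68997 m².
P = εσAT⁴ = 0.904 × 5.670×10⁻⁸ × 0.68997 × (1317.15)⁴ = 1.06×10⁵ W.

P ≈ 1.06×10⁵ W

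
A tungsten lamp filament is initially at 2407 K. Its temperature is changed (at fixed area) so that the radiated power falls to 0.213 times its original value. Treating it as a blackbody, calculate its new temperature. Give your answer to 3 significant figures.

P ∝ T⁴, so T₂/T₁ = (P₂/P₁)^(1/4) = (0.213)^(1/4) = 0.679352.
T₂ = 2407 × 0.679352 = 1.64×10³ K.

T₂ ≈ 1.64×10³ K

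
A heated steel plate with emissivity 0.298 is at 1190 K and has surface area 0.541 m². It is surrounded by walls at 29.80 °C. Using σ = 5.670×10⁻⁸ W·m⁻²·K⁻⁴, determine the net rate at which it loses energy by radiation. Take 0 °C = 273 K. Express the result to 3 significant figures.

Net loss ≈ 1.83×10⁴ W

Surroundings: T = 29.80 °C + 273 = 302.80 K.
Area A = 0.541 m².
Net radiated power P_net = εσA(T⁴ − T₀⁴) = 0.298×5.670×10⁻⁸×0.541×(1190⁴ − 302.80⁴).
T⁴ − T₀⁴ = 2.00534×10¹² − 8.40666×10⁹ = 1.99693×10¹² K⁴, so P_net = 1.83×10⁴ W.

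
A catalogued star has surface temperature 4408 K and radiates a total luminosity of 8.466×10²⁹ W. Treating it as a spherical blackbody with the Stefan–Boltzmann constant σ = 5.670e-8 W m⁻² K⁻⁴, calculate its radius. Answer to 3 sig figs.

R ≈ 5.61×10¹⁰ m

L = 4πR²σT⁴ ⇒ R = √(L/(4πσT⁴)).
σT⁴ = 2.14067×10⁷ W/m², so R = √(8.466×10²⁹/(4π×2.14067×10⁷)) = 5.61×10¹⁰ m.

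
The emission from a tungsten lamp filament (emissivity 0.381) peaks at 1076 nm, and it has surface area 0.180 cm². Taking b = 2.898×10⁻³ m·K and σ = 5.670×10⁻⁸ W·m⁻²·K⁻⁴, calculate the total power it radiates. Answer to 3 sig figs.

P ≈ 20.5 W

Wien's law: T = b/λ_max = 2.898×10⁻³/1.076×10⁻⁶ = 2693.31 K.
Area A = 0.180 cm² = 1.80×10⁻⁵ m².
Then P = εσAT⁴ = 0.381×5.670×10⁻⁸×1.80×10⁻⁵×(2693.31)⁴ = 20.5 W.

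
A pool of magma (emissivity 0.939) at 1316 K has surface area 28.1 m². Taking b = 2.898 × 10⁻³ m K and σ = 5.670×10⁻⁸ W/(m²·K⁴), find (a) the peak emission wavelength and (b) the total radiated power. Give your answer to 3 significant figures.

(a) λ_max = b/T = 2.898×10⁻³/1316 = 2.202×10⁻⁶ m = 2.20 μm.
Area A = 28.1 m².
(b) P = εσAT⁴ = 0.939×5.670×10⁻⁸×28.1×(1316)⁴ = 4.49×10⁶ W.

λ_max ≈ 2.20 μm; P ≈ 4.49×10⁶ W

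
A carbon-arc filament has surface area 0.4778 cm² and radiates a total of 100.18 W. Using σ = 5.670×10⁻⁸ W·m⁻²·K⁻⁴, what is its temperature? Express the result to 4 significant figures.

T ≈ 2466 K

Area A = 0.4778 cm² = 4.778×10⁻⁵ m².
P = σAT⁴ ⇒ T = (P/(σA))^(1/4) = (100.18/(5.670×10⁻⁸×4.778×10⁻⁵))^(1/4) = 2466 K.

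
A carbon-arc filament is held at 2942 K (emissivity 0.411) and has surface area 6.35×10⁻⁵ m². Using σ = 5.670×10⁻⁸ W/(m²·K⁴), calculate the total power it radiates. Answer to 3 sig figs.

P ≈ 111 W

Area A = 6.35×10⁻⁵ m².
P = εσAT⁴ = 0.411 × 5.670×10⁻⁸ × 6.35×10⁻⁵ × (2942)⁴ = 111 W.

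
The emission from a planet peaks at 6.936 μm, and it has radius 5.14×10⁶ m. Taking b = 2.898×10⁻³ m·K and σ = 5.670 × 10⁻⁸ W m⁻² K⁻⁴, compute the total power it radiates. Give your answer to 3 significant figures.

P ≈ 5.74×10¹⁷ W

Wien's law: T = b/λ_max = 2.898×10⁻³/6.936×10⁻⁶ = 417.820 K.
Surface area A = 4πR² = 4π(5.14×10⁶ m)² = 3.31998×10¹⁴ m².
Then P = σAT⁴ = 5.670×10⁻⁸×3.31998×10¹⁴×(417.820)⁴ = 5.74×10¹⁷ W.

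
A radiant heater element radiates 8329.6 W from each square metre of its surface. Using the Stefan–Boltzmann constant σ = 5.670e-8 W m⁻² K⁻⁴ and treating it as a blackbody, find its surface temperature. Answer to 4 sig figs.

I = σT⁴, so T = (I/σ)^(1/4) = (8329.6/(5.670×10⁻⁸))^(1/4) = 619.1 K.

T ≈ 619.1 K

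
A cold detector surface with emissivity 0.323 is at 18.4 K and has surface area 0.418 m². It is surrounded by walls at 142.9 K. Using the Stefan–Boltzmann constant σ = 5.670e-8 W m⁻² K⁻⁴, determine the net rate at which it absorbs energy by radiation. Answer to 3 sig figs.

Area A = 0.418 m².
Net radiated power P_net = εσA(T⁴ − T₀⁴) = 0.323×5.670×10⁻⁸×0.418×(18.4⁴ − 142.9⁴).
T⁴ − T₀⁴ = 1.14623×10⁵ − 4.16993×10⁸ = -4.16878×10⁸ K⁴, so P_net = -3.19 W — negative, meaning a net gain of 3.19 W.

Net gain ≈ 3.19 W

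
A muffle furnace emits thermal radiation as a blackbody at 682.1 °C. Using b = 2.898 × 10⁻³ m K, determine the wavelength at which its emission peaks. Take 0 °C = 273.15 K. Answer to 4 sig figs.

T = 682.1 °C + 273.15 = 955.25 K.
Wien's displacement law: λ_max = b/T = (2.898×10⁻³ m·K)/(955.25 K) = 3.0338×10⁻⁶ m.
That is 3.034 μm, in the infrared range.

λ_max ≈ 3.034 μm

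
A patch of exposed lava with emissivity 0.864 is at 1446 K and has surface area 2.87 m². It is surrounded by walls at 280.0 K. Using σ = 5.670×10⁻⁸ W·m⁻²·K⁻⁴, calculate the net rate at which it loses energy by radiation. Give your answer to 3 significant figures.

Net loss ≈ 6.14×10⁵ W

Area A = 2.87 m².
Net radiated power P_net = εσA(T⁴ − T₀⁴) = 0.864×5.670×10⁻⁸×2.87×(1446⁴ − 280.0⁴).
T⁴ − T₀⁴ = 4.37193×10¹² − 6.14656×10⁹ = 4.36578×10¹² K⁴, so P_net = 6.14×10⁵ W.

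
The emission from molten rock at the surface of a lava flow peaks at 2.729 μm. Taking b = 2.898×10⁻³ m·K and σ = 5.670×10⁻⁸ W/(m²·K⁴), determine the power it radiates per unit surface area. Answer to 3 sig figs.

I ≈ 7.21×10⁴ W/m²

Wien's law: T = b/λ_max = 2.898×10⁻³/2.729×10⁻⁶ = 1061.93 K.
Then I = σT⁴ = 5.670×10⁻⁸×(1061.93)⁴ = 7.21×10⁴ W/m².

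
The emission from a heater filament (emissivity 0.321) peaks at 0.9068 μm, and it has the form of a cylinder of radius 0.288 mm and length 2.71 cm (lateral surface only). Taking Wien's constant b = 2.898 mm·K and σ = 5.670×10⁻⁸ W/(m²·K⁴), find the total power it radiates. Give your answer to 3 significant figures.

Wien's law: T = b/λ_max = 2.898×10⁻³/9.068×10⁻⁷ = 3195.85 K.
Lateral area A = 2πrL = 2π×2.88×10⁻⁴×0.0271 = 4.90390×10⁻⁵ m².
Then P = εσAT⁴ = 0.321×5.670×10⁻⁸×4.90390×10⁻⁵×(3195.85)⁴ = 93.1 W.

P ≈ 93.1 W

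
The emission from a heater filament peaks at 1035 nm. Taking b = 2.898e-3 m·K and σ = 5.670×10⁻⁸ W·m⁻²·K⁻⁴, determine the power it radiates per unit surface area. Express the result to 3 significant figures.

I ≈ 3.49×10⁶ W/m²

Wien's law: T = b/λ_max = 2.898×10⁻³/1.035×10⁻⁶ = 2800.00 K.
Then I = σT⁴ = 5.670×10⁻⁸×(2800.00)⁴ = 3.49×10⁶ W/m².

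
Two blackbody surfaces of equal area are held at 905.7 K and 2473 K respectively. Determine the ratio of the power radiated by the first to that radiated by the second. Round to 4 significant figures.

P₁/P₂ ≈ 0.01799

With equal areas, P₁/P₂ = (T₁/T₂)⁴ = (905.7/2473)⁴ = 0.01799.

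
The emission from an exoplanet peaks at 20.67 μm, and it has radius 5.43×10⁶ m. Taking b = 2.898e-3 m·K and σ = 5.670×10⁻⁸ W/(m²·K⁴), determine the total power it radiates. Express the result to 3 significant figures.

Wien's law: T = b/λ_max = 2.898×10⁻³/2.067×10⁻⁵ = 140.203 K.
Surface area A = 4πR² = 4π(5.43×10⁶ m)² = 3.70518×10¹⁴ m².
Then P = σAT⁴ = 5.670×10⁻⁸×3.70518×10¹⁴×(140.203)⁴ = 8.12×10¹⁵ W.

P ≈ 8.12×10¹⁵ W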